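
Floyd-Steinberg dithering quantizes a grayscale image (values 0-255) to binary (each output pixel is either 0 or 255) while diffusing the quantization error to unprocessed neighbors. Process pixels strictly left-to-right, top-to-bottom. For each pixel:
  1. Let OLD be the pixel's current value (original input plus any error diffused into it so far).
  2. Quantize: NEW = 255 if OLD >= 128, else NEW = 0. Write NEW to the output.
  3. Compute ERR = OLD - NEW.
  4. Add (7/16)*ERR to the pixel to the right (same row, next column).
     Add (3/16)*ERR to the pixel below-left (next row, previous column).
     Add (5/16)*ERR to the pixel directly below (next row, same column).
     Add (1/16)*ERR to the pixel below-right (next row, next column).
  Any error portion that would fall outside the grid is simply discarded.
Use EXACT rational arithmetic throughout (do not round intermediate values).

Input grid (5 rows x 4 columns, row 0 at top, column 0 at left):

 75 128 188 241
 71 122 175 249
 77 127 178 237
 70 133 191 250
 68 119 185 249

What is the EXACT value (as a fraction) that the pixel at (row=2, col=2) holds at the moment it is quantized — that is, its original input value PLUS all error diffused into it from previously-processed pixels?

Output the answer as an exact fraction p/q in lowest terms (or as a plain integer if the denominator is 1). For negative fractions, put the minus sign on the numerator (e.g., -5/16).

(0,0): OLD=75 → NEW=0, ERR=75
(0,1): OLD=2573/16 → NEW=255, ERR=-1507/16
(0,2): OLD=37579/256 → NEW=255, ERR=-27701/256
(0,3): OLD=793229/4096 → NEW=255, ERR=-251251/4096
(1,0): OLD=19655/256 → NEW=0, ERR=19655/256
(1,1): OLD=226417/2048 → NEW=0, ERR=226417/2048
(1,2): OLD=11283013/65536 → NEW=255, ERR=-5428667/65536
(1,3): OLD=195903219/1048576 → NEW=255, ERR=-71483661/1048576
(2,0): OLD=3988587/32768 → NEW=0, ERR=3988587/32768
(2,1): OLD=213981769/1048576 → NEW=255, ERR=-53405111/1048576
(2,2): OLD=259961229/2097152 → NEW=0, ERR=259961229/2097152
Target (2,2): original=178, with diffused error = 259961229/2097152

Answer: 259961229/2097152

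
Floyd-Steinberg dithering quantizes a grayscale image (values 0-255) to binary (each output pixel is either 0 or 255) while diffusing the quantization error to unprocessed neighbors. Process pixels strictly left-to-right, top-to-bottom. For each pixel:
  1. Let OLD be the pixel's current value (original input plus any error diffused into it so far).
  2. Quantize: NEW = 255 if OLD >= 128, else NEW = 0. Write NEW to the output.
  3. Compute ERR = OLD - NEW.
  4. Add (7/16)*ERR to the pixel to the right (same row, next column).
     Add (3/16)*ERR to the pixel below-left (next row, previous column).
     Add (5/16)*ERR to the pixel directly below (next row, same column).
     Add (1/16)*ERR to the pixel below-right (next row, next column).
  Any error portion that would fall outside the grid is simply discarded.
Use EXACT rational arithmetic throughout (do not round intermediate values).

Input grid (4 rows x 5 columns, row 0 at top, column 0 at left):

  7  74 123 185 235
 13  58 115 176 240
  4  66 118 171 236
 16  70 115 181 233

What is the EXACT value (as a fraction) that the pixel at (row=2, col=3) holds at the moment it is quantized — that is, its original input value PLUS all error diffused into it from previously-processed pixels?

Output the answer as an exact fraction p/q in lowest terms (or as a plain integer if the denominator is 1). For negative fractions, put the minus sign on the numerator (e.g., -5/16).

(0,0): OLD=7 → NEW=0, ERR=7
(0,1): OLD=1233/16 → NEW=0, ERR=1233/16
(0,2): OLD=40119/256 → NEW=255, ERR=-25161/256
(0,3): OLD=581633/4096 → NEW=255, ERR=-462847/4096
(0,4): OLD=12161031/65536 → NEW=255, ERR=-4550649/65536
(1,0): OLD=7587/256 → NEW=0, ERR=7587/256
(1,1): OLD=157813/2048 → NEW=0, ERR=157813/2048
(1,2): OLD=6660249/65536 → NEW=0, ERR=6660249/65536
(1,3): OLD=43512549/262144 → NEW=255, ERR=-23334171/262144
(1,4): OLD=722658575/4194304 → NEW=255, ERR=-346888945/4194304
(2,0): OLD=907991/32768 → NEW=0, ERR=907991/32768
(2,1): OLD=129090989/1048576 → NEW=0, ERR=129090989/1048576
(2,2): OLD=3216958535/16777216 → NEW=255, ERR=-1061231545/16777216
(2,3): OLD=28549263845/268435456 → NEW=0, ERR=28549263845/268435456
Target (2,3): original=171, with diffused error = 28549263845/268435456

Answer: 28549263845/268435456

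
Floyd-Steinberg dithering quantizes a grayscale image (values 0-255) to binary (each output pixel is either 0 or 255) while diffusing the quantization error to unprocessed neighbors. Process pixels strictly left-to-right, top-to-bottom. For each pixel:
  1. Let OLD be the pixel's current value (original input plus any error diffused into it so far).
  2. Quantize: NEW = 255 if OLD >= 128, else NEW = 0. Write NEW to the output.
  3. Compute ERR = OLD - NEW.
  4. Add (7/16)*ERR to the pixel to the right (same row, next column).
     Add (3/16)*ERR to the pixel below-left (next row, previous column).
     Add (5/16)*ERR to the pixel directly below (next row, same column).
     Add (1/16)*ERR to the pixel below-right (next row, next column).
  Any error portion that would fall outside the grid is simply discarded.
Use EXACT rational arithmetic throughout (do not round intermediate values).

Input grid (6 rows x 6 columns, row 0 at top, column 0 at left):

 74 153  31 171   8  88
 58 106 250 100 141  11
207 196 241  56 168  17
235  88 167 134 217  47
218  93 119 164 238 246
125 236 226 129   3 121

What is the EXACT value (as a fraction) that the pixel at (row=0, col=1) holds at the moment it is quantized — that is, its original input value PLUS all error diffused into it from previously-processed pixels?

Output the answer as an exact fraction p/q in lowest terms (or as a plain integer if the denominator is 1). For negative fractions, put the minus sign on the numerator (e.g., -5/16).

(0,0): OLD=74 → NEW=0, ERR=74
(0,1): OLD=1483/8 → NEW=255, ERR=-557/8
Target (0,1): original=153, with diffused error = 1483/8

Answer: 1483/8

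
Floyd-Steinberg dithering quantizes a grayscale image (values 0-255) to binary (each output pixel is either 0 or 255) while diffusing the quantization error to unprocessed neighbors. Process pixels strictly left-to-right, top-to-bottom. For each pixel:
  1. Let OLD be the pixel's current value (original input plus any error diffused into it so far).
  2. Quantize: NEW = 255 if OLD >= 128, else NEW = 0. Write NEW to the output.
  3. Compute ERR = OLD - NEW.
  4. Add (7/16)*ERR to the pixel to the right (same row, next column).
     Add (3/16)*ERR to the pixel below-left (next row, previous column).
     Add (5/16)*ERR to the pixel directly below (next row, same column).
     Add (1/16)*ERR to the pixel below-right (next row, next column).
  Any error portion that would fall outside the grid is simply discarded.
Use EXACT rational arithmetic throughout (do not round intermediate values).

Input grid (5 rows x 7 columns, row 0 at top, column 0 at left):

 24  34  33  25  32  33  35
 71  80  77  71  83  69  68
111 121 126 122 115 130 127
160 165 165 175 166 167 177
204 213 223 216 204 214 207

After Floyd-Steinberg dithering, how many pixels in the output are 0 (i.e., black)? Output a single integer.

(0,0): OLD=24 → NEW=0, ERR=24
(0,1): OLD=89/2 → NEW=0, ERR=89/2
(0,2): OLD=1679/32 → NEW=0, ERR=1679/32
(0,3): OLD=24553/512 → NEW=0, ERR=24553/512
(0,4): OLD=434015/8192 → NEW=0, ERR=434015/8192
(0,5): OLD=7363481/131072 → NEW=0, ERR=7363481/131072
(0,6): OLD=124944687/2097152 → NEW=0, ERR=124944687/2097152
(1,0): OLD=2779/32 → NEW=0, ERR=2779/32
(1,1): OLD=36669/256 → NEW=255, ERR=-28611/256
(1,2): OLD=460993/8192 → NEW=0, ERR=460993/8192
(1,3): OLD=4057293/32768 → NEW=0, ERR=4057293/32768
(1,4): OLD=350765031/2097152 → NEW=255, ERR=-184008729/2097152
(1,5): OLD=1051107543/16777216 → NEW=0, ERR=1051107543/16777216
(1,6): OLD=31551676857/268435456 → NEW=0, ERR=31551676857/268435456
(2,0): OLD=479983/4096 → NEW=0, ERR=479983/4096
(2,1): OLD=20096117/131072 → NEW=255, ERR=-13327243/131072
(2,2): OLD=241868575/2097152 → NEW=0, ERR=241868575/2097152
(2,3): OLD=3325521255/16777216 → NEW=255, ERR=-952668825/16777216
(2,4): OLD=11035851575/134217728 → NEW=0, ERR=11035851575/134217728
(2,5): OLD=868038187229/4294967296 → NEW=255, ERR=-227178473251/4294967296
(2,6): OLD=9930341912283/68719476736 → NEW=255, ERR=-7593124655397/68719476736
(3,0): OLD=372359871/2097152 → NEW=255, ERR=-162413889/2097152
(3,1): OLD=2152380819/16777216 → NEW=255, ERR=-2125809261/16777216
(3,2): OLD=17261017417/134217728 → NEW=255, ERR=-16964503223/134217728
(3,3): OLD=66884626591/536870912 → NEW=0, ERR=66884626591/536870912
(3,4): OLD=15993289840319/68719476736 → NEW=255, ERR=-1530176727361/68719476736
(3,5): OLD=68801954463597/549755813888 → NEW=0, ERR=68801954463597/549755813888
(3,6): OLD=1705718315383987/8796093022208 → NEW=255, ERR=-537285405279053/8796093022208
(4,0): OLD=41886849681/268435456 → NEW=255, ERR=-26564191599/268435456
(4,1): OLD=436237954845/4294967296 → NEW=0, ERR=436237954845/4294967296
(4,2): OLD=16724812347731/68719476736 → NEW=255, ERR=-798654219949/68719476736
(4,3): OLD=130716868622977/549755813888 → NEW=255, ERR=-9470863918463/549755813888
(4,4): OLD=970897790513363/4398046511104 → NEW=255, ERR=-150604069818157/4398046511104
(4,5): OLD=31705803050734387/140737488355328 → NEW=255, ERR=-4182256479874253/140737488355328
(4,6): OLD=411477233994083157/2251799813685248 → NEW=255, ERR=-162731718495655083/2251799813685248
Output grid:
  Row 0: .......  (7 black, running=7)
  Row 1: .#..#..  (5 black, running=12)
  Row 2: .#.#.##  (3 black, running=15)
  Row 3: ###.#.#  (2 black, running=17)
  Row 4: #.#####  (1 black, running=18)

Answer: 18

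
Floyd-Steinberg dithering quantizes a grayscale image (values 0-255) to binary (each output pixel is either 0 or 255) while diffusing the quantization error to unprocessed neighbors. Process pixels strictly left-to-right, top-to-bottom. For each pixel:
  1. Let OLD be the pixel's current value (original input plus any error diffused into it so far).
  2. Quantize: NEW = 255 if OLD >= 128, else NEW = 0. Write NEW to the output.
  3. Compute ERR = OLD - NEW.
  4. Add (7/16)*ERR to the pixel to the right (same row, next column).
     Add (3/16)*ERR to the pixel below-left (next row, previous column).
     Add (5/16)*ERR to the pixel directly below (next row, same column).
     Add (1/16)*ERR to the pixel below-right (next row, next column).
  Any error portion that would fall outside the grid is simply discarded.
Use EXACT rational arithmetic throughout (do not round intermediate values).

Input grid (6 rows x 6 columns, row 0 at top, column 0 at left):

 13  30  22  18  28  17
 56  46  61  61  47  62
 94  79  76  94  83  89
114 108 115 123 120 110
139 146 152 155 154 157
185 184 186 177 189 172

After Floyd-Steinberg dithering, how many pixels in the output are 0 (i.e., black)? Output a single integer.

(0,0): OLD=13 → NEW=0, ERR=13
(0,1): OLD=571/16 → NEW=0, ERR=571/16
(0,2): OLD=9629/256 → NEW=0, ERR=9629/256
(0,3): OLD=141131/4096 → NEW=0, ERR=141131/4096
(0,4): OLD=2822925/65536 → NEW=0, ERR=2822925/65536
(0,5): OLD=37586267/1048576 → NEW=0, ERR=37586267/1048576
(1,0): OLD=17089/256 → NEW=0, ERR=17089/256
(1,1): OLD=192967/2048 → NEW=0, ERR=192967/2048
(1,2): OLD=8039123/65536 → NEW=0, ERR=8039123/65536
(1,3): OLD=35615319/262144 → NEW=255, ERR=-31231401/262144
(1,4): OLD=288772261/16777216 → NEW=0, ERR=288772261/16777216
(1,5): OLD=22393974259/268435456 → NEW=0, ERR=22393974259/268435456
(2,0): OLD=4342653/32768 → NEW=255, ERR=-4013187/32768
(2,1): OLD=86019759/1048576 → NEW=0, ERR=86019759/1048576
(2,2): OLD=2244358861/16777216 → NEW=255, ERR=-2033831219/16777216
(2,3): OLD=1963199141/134217728 → NEW=0, ERR=1963199141/134217728
(2,4): OLD=442269822575/4294967296 → NEW=0, ERR=442269822575/4294967296
(2,5): OLD=11077365827065/68719476736 → NEW=255, ERR=-6446100740615/68719476736
(3,0): OLD=1528551981/16777216 → NEW=0, ERR=1528551981/16777216
(3,1): OLD=19208114217/134217728 → NEW=255, ERR=-15017406423/134217728
(3,2): OLD=38692826187/1073741824 → NEW=0, ERR=38692826187/1073741824
(3,3): OLD=10656155309985/68719476736 → NEW=255, ERR=-6867311257695/68719476736
(3,4): OLD=50459329036801/549755813888 → NEW=0, ERR=50459329036801/549755813888
(3,5): OLD=1119552043365487/8796093022208 → NEW=0, ERR=1119552043365487/8796093022208
(4,0): OLD=314590087043/2147483648 → NEW=255, ERR=-233018243197/2147483648
(4,1): OLD=2611813196199/34359738368 → NEW=0, ERR=2611813196199/34359738368
(4,2): OLD=187782010686917/1099511627776 → NEW=255, ERR=-92593454395963/1099511627776
(4,3): OLD=1871627183733433/17592186044416 → NEW=0, ERR=1871627183733433/17592186044416
(4,4): OLD=69481309923686217/281474976710656 → NEW=255, ERR=-2294809137531063/281474976710656
(4,5): OLD=895964980939770463/4503599627370496 → NEW=255, ERR=-252452924039706017/4503599627370496
(5,0): OLD=90898805702117/549755813888 → NEW=255, ERR=-49288926839323/549755813888
(5,1): OLD=2567721664109109/17592186044416 → NEW=255, ERR=-1918285777216971/17592186044416
(5,2): OLD=19235499391820183/140737488355328 → NEW=255, ERR=-16652560138788457/140737488355328
(5,3): OLD=683143115062254317/4503599627370496 → NEW=255, ERR=-465274789917222163/4503599627370496
(5,4): OLD=1237519349957747565/9007199254740992 → NEW=255, ERR=-1059316460001205395/9007199254740992
(5,5): OLD=14774633996240718033/144115188075855872 → NEW=0, ERR=14774633996240718033/144115188075855872
Output grid:
  Row 0: ......  (6 black, running=6)
  Row 1: ...#..  (5 black, running=11)
  Row 2: #.#..#  (3 black, running=14)
  Row 3: .#.#..  (4 black, running=18)
  Row 4: #.#.##  (2 black, running=20)
  Row 5: #####.  (1 black, running=21)

Answer: 21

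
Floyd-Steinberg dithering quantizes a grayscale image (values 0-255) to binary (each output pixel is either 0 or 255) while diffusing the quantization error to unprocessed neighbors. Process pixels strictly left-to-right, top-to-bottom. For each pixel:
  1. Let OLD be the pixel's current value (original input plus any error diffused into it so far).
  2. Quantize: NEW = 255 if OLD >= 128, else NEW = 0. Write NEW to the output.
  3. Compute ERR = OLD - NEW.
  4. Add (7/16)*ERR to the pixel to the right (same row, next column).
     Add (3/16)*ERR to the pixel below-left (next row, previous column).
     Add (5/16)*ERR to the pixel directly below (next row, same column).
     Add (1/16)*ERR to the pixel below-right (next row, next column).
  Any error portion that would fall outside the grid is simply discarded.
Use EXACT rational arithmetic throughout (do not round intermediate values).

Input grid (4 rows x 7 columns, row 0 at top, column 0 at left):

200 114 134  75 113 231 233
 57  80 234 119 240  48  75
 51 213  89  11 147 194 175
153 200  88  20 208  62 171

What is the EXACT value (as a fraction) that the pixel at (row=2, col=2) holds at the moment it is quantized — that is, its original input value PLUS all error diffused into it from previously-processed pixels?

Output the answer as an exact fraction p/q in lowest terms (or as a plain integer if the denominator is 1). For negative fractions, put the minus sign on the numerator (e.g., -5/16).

Answer: 2336310217/16777216

Derivation:
(0,0): OLD=200 → NEW=255, ERR=-55
(0,1): OLD=1439/16 → NEW=0, ERR=1439/16
(0,2): OLD=44377/256 → NEW=255, ERR=-20903/256
(0,3): OLD=160879/4096 → NEW=0, ERR=160879/4096
(0,4): OLD=8531721/65536 → NEW=255, ERR=-8179959/65536
(0,5): OLD=184961343/1048576 → NEW=255, ERR=-82425537/1048576
(0,6): OLD=3332112569/16777216 → NEW=255, ERR=-946077511/16777216
(1,0): OLD=14509/256 → NEW=0, ERR=14509/256
(1,1): OLD=233787/2048 → NEW=0, ERR=233787/2048
(1,2): OLD=17787223/65536 → NEW=255, ERR=1075543/65536
(1,3): OLD=28822155/262144 → NEW=0, ERR=28822155/262144
(1,4): OLD=3973063873/16777216 → NEW=255, ERR=-305126207/16777216
(1,5): OLD=-388663279/134217728 → NEW=0, ERR=-388663279/134217728
(1,6): OLD=109947061471/2147483648 → NEW=0, ERR=109947061471/2147483648
(2,0): OLD=2952889/32768 → NEW=0, ERR=2952889/32768
(2,1): OLD=309033987/1048576 → NEW=255, ERR=41647107/1048576
(2,2): OLD=2336310217/16777216 → NEW=255, ERR=-1941879863/16777216
Target (2,2): original=89, with diffused error = 2336310217/16777216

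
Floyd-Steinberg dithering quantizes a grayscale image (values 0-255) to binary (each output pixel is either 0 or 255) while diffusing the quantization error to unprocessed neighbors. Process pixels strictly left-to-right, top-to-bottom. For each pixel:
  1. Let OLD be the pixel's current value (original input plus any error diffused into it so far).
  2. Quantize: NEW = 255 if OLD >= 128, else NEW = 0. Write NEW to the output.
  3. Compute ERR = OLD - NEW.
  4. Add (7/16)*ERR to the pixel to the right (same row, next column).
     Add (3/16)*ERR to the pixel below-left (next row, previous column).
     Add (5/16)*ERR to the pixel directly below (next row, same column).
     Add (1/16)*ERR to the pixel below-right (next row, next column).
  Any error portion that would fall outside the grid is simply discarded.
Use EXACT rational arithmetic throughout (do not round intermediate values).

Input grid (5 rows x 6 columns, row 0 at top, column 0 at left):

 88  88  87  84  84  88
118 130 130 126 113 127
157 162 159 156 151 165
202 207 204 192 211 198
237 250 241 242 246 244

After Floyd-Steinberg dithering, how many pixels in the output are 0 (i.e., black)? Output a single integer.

Answer: 9

Derivation:
(0,0): OLD=88 → NEW=0, ERR=88
(0,1): OLD=253/2 → NEW=0, ERR=253/2
(0,2): OLD=4555/32 → NEW=255, ERR=-3605/32
(0,3): OLD=17773/512 → NEW=0, ERR=17773/512
(0,4): OLD=812539/8192 → NEW=0, ERR=812539/8192
(0,5): OLD=17222109/131072 → NEW=255, ERR=-16201251/131072
(1,0): OLD=5415/32 → NEW=255, ERR=-2745/32
(1,1): OLD=29793/256 → NEW=0, ERR=29793/256
(1,2): OLD=1311749/8192 → NEW=255, ERR=-777211/8192
(1,3): OLD=3502793/32768 → NEW=0, ERR=3502793/32768
(1,4): OLD=356005635/2097152 → NEW=255, ERR=-178768125/2097152
(1,5): OLD=1921945893/33554432 → NEW=0, ERR=1921945893/33554432
(2,0): OLD=622651/4096 → NEW=255, ERR=-421829/4096
(2,1): OLD=17060585/131072 → NEW=255, ERR=-16362775/131072
(2,2): OLD=214018395/2097152 → NEW=0, ERR=214018395/2097152
(2,3): OLD=3559121763/16777216 → NEW=255, ERR=-719068317/16777216
(2,4): OLD=66051798985/536870912 → NEW=0, ERR=66051798985/536870912
(2,5): OLD=1987692832015/8589934592 → NEW=255, ERR=-202740488945/8589934592
(3,0): OLD=307043739/2097152 → NEW=255, ERR=-227730021/2097152
(3,1): OLD=2234357007/16777216 → NEW=255, ERR=-2043833073/16777216
(3,2): OLD=22381548581/134217728 → NEW=255, ERR=-11843972059/134217728
(3,3): OLD=1455529399367/8589934592 → NEW=255, ERR=-734903921593/8589934592
(3,4): OLD=14081525602551/68719476736 → NEW=255, ERR=-3441940965129/68719476736
(3,5): OLD=193954726256025/1099511627776 → NEW=255, ERR=-86420738826855/1099511627776
(4,0): OLD=48378503013/268435456 → NEW=255, ERR=-20072538267/268435456
(4,1): OLD=669514135249/4294967296 → NEW=255, ERR=-425702525231/4294967296
(4,2): OLD=20121727076483/137438953472 → NEW=255, ERR=-14925206058877/137438953472
(4,3): OLD=336114998524815/2199023255552 → NEW=255, ERR=-224635931640945/2199023255552
(4,4): OLD=5825533621056479/35184372088832 → NEW=255, ERR=-3146481261595681/35184372088832
(4,5): OLD=99744827817187513/562949953421312 → NEW=255, ERR=-43807410305247047/562949953421312
Output grid:
  Row 0: ..#..#  (4 black, running=4)
  Row 1: #.#.#.  (3 black, running=7)
  Row 2: ##.#.#  (2 black, running=9)
  Row 3: ######  (0 black, running=9)
  Row 4: ######  (0 black, running=9)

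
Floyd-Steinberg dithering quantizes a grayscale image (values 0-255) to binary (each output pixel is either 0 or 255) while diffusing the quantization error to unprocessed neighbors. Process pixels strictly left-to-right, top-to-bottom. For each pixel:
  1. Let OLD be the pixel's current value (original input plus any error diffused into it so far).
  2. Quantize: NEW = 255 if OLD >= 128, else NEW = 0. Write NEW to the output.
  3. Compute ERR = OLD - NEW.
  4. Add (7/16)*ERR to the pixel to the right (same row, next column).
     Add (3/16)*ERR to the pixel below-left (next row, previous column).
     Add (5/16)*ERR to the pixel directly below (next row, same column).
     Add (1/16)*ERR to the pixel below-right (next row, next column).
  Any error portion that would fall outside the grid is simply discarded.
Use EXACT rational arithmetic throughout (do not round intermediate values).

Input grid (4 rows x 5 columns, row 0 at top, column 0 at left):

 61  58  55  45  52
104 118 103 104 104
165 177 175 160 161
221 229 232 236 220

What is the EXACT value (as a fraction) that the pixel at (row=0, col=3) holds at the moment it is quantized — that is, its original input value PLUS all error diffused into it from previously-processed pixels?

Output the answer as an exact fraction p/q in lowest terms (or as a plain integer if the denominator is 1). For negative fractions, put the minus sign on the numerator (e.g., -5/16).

(0,0): OLD=61 → NEW=0, ERR=61
(0,1): OLD=1355/16 → NEW=0, ERR=1355/16
(0,2): OLD=23565/256 → NEW=0, ERR=23565/256
(0,3): OLD=349275/4096 → NEW=0, ERR=349275/4096
Target (0,3): original=45, with diffused error = 349275/4096

Answer: 349275/4096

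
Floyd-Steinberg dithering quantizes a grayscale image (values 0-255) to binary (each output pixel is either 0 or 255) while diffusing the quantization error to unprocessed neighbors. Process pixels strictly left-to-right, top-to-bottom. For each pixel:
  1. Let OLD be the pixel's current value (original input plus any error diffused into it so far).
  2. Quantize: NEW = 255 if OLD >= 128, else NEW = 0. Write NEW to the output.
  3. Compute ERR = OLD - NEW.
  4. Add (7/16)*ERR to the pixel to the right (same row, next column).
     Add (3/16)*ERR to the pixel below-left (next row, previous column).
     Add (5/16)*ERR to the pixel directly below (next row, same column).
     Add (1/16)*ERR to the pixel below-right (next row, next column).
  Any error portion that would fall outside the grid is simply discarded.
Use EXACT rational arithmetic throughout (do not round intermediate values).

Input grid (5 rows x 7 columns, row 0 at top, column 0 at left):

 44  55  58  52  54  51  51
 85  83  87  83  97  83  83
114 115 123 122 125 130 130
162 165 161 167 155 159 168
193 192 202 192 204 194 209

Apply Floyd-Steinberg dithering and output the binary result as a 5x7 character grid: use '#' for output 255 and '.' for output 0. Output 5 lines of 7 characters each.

Answer: .......
.#.#.#.
#.#.#.#
#.##.##
###.###

Derivation:
(0,0): OLD=44 → NEW=0, ERR=44
(0,1): OLD=297/4 → NEW=0, ERR=297/4
(0,2): OLD=5791/64 → NEW=0, ERR=5791/64
(0,3): OLD=93785/1024 → NEW=0, ERR=93785/1024
(0,4): OLD=1541231/16384 → NEW=0, ERR=1541231/16384
(0,5): OLD=24157961/262144 → NEW=0, ERR=24157961/262144
(0,6): OLD=383015231/4194304 → NEW=0, ERR=383015231/4194304
(1,0): OLD=7211/64 → NEW=0, ERR=7211/64
(1,1): OLD=89709/512 → NEW=255, ERR=-40851/512
(1,2): OLD=1674161/16384 → NEW=0, ERR=1674161/16384
(1,3): OLD=11771517/65536 → NEW=255, ERR=-4940163/65536
(1,4): OLD=488304247/4194304 → NEW=0, ERR=488304247/4194304
(1,5): OLD=6232201575/33554432 → NEW=255, ERR=-2324178585/33554432
(1,6): OLD=46703863849/536870912 → NEW=0, ERR=46703863849/536870912
(2,0): OLD=1099775/8192 → NEW=255, ERR=-989185/8192
(2,1): OLD=16630309/262144 → NEW=0, ERR=16630309/262144
(2,2): OLD=686046767/4194304 → NEW=255, ERR=-383500753/4194304
(2,3): OLD=2907710967/33554432 → NEW=0, ERR=2907710967/33554432
(2,4): OLD=48746555719/268435456 → NEW=255, ERR=-19704485561/268435456
(2,5): OLD=857508947469/8589934592 → NEW=0, ERR=857508947469/8589934592
(2,6): OLD=27010945973803/137438953472 → NEW=255, ERR=-8035987161557/137438953472
(3,0): OLD=571098575/4194304 → NEW=255, ERR=-498448945/4194304
(3,1): OLD=3628639843/33554432 → NEW=0, ERR=3628639843/33554432
(3,2): OLD=53674239033/268435456 → NEW=255, ERR=-14776802247/268435456
(3,3): OLD=161618214127/1073741824 → NEW=255, ERR=-112185950993/1073741824
(3,4): OLD=15184807692751/137438953472 → NEW=0, ERR=15184807692751/137438953472
(3,5): OLD=245171204593821/1099511627776 → NEW=255, ERR=-35204260489059/1099511627776
(3,6): OLD=2497379090852227/17592186044416 → NEW=255, ERR=-1988628350473853/17592186044416
(4,0): OLD=94564047745/536870912 → NEW=255, ERR=-42338034815/536870912
(4,1): OLD=1490730106957/8589934592 → NEW=255, ERR=-699703214003/8589934592
(4,2): OLD=18736926719779/137438953472 → NEW=255, ERR=-16310006415581/137438953472
(4,3): OLD=137116055924593/1099511627776 → NEW=0, ERR=137116055924593/1099511627776
(4,4): OLD=2467759728479523/8796093022208 → NEW=255, ERR=224756007816483/8796093022208
(4,5): OLD=50914159085423875/281474976710656 → NEW=255, ERR=-20861959975793405/281474976710656
(4,6): OLD=627116043566772485/4503599627370496 → NEW=255, ERR=-521301861412703995/4503599627370496
Row 0: .......
Row 1: .#.#.#.
Row 2: #.#.#.#
Row 3: #.##.##
Row 4: ###.###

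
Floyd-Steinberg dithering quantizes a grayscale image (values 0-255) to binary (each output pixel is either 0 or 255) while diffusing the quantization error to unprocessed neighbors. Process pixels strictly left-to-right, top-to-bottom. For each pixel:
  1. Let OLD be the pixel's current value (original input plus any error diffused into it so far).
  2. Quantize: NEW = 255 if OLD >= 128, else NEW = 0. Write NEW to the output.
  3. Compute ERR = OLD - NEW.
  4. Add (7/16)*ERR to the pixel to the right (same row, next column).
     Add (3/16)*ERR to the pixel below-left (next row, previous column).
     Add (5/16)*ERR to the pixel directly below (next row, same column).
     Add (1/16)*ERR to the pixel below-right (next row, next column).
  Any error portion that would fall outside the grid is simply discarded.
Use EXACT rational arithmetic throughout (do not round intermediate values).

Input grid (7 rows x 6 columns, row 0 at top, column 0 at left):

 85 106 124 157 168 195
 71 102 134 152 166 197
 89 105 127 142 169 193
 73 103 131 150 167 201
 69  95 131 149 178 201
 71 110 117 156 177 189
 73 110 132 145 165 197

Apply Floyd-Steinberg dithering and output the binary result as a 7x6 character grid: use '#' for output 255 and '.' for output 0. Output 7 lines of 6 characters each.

Answer: .#.###
..#.#.
#.#.##
..##.#
.#.###
.#.#.#
..#.##

Derivation:
(0,0): OLD=85 → NEW=0, ERR=85
(0,1): OLD=2291/16 → NEW=255, ERR=-1789/16
(0,2): OLD=19221/256 → NEW=0, ERR=19221/256
(0,3): OLD=777619/4096 → NEW=255, ERR=-266861/4096
(0,4): OLD=9142021/65536 → NEW=255, ERR=-7569659/65536
(0,5): OLD=151484707/1048576 → NEW=255, ERR=-115902173/1048576
(1,0): OLD=19609/256 → NEW=0, ERR=19609/256
(1,1): OLD=245679/2048 → NEW=0, ERR=245679/2048
(1,2): OLD=12500443/65536 → NEW=255, ERR=-4211237/65536
(1,3): OLD=22691903/262144 → NEW=0, ERR=22691903/262144
(1,4): OLD=2398795485/16777216 → NEW=255, ERR=-1879394595/16777216
(1,5): OLD=28516016123/268435456 → NEW=0, ERR=28516016123/268435456
(2,0): OLD=4437749/32768 → NEW=255, ERR=-3918091/32768
(2,1): OLD=86942039/1048576 → NEW=0, ERR=86942039/1048576
(2,2): OLD=2800492229/16777216 → NEW=255, ERR=-1477697851/16777216
(2,3): OLD=14159549149/134217728 → NEW=0, ERR=14159549149/134217728
(2,4): OLD=882516150551/4294967296 → NEW=255, ERR=-212700509929/4294967296
(2,5): OLD=13574111714065/68719476736 → NEW=255, ERR=-3949354853615/68719476736
(3,0): OLD=858668325/16777216 → NEW=0, ERR=858668325/16777216
(3,1): OLD=17087868609/134217728 → NEW=0, ERR=17087868609/134217728
(3,2): OLD=197717376275/1073741824 → NEW=255, ERR=-76086788845/1073741824
(3,3): OLD=9426627106937/68719476736 → NEW=255, ERR=-8096839460743/68719476736
(3,4): OLD=52663074711257/549755813888 → NEW=0, ERR=52663074711257/549755813888
(3,5): OLD=1951456361027095/8796093022208 → NEW=255, ERR=-291547359635945/8796093022208
(4,0): OLD=233786710539/2147483648 → NEW=0, ERR=233786710539/2147483648
(4,1): OLD=5921100419983/34359738368 → NEW=255, ERR=-2840632863857/34359738368
(4,2): OLD=64377861059837/1099511627776 → NEW=0, ERR=64377861059837/1099511627776
(4,3): OLD=2662199167667665/17592186044416 → NEW=255, ERR=-1823808273658415/17592186044416
(4,4): OLD=41939904832923105/281474976710656 → NEW=255, ERR=-29836214228294175/281474976710656
(4,5): OLD=676685942213822855/4503599627370496 → NEW=255, ERR=-471731962765653625/4503599627370496
(5,0): OLD=49213701037597/549755813888 → NEW=0, ERR=49213701037597/549755813888
(5,1): OLD=2482463400170477/17592186044416 → NEW=255, ERR=-2003544041155603/17592186044416
(5,2): OLD=8566082012287231/140737488355328 → NEW=0, ERR=8566082012287231/140737488355328
(5,3): OLD=603554117895581157/4503599627370496 → NEW=255, ERR=-544863787083895323/4503599627370496
(5,4): OLD=583894961313616037/9007199254740992 → NEW=0, ERR=583894961313616037/9007199254740992
(5,5): OLD=25652956792570122217/144115188075855872 → NEW=255, ERR=-11096416166773125143/144115188075855872
(6,0): OLD=22411233342426599/281474976710656 → NEW=0, ERR=22411233342426599/281474976710656
(6,1): OLD=568584976120265563/4503599627370496 → NEW=0, ERR=568584976120265563/4503599627370496
(6,2): OLD=3178692933006695779/18014398509481984 → NEW=255, ERR=-1414978686911210141/18014398509481984
(6,3): OLD=25591106257396287223/288230376151711744 → NEW=0, ERR=25591106257396287223/288230376151711744
(6,4): OLD=932039351278463529111/4611686018427387904 → NEW=255, ERR=-243940583420520386409/4611686018427387904
(6,5): OLD=11351977879648355356609/73786976294838206464 → NEW=255, ERR=-7463701075535387291711/73786976294838206464
Row 0: .#.###
Row 1: ..#.#.
Row 2: #.#.##
Row 3: ..##.#
Row 4: .#.###
Row 5: .#.#.#
Row 6: ..#.##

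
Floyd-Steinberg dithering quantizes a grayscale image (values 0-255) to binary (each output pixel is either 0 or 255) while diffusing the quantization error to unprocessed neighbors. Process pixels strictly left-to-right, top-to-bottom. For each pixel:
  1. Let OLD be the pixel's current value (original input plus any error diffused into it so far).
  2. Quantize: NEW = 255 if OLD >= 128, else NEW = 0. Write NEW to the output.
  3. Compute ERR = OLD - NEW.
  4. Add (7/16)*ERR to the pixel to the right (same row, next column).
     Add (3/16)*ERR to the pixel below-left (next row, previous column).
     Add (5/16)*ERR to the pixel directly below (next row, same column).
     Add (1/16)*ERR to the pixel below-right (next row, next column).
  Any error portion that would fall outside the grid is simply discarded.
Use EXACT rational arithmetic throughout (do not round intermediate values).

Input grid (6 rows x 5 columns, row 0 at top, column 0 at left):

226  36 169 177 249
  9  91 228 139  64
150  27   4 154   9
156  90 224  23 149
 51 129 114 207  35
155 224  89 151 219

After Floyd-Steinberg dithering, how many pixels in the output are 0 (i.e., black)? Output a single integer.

(0,0): OLD=226 → NEW=255, ERR=-29
(0,1): OLD=373/16 → NEW=0, ERR=373/16
(0,2): OLD=45875/256 → NEW=255, ERR=-19405/256
(0,3): OLD=589157/4096 → NEW=255, ERR=-455323/4096
(0,4): OLD=13131203/65536 → NEW=255, ERR=-3580477/65536
(1,0): OLD=1103/256 → NEW=0, ERR=1103/256
(1,1): OLD=172329/2048 → NEW=0, ERR=172329/2048
(1,2): OLD=14531933/65536 → NEW=255, ERR=-2179747/65536
(1,3): OLD=19589721/262144 → NEW=0, ERR=19589721/262144
(1,4): OLD=304813291/4194304 → NEW=0, ERR=304813291/4194304
(2,0): OLD=5476307/32768 → NEW=255, ERR=-2879533/32768
(2,1): OLD=9313857/1048576 → NEW=0, ERR=9313857/1048576
(2,2): OLD=281235203/16777216 → NEW=0, ERR=281235203/16777216
(2,3): OLD=52676161625/268435456 → NEW=255, ERR=-15774879655/268435456
(2,4): OLD=45830675503/4294967296 → NEW=0, ERR=45830675503/4294967296
(3,0): OLD=2184461987/16777216 → NEW=255, ERR=-2093728093/16777216
(3,1): OLD=4808793831/134217728 → NEW=0, ERR=4808793831/134217728
(3,2): OLD=1006954312605/4294967296 → NEW=255, ERR=-88262347875/4294967296
(3,3): OLD=-11223825515/8589934592 → NEW=0, ERR=-11223825515/8589934592
(3,4): OLD=20353347894793/137438953472 → NEW=255, ERR=-14693585240567/137438953472
(4,0): OLD=40198923821/2147483648 → NEW=0, ERR=40198923821/2147483648
(4,1): OLD=9396223009965/68719476736 → NEW=255, ERR=-8127243557715/68719476736
(4,2): OLD=63585363461571/1099511627776 → NEW=0, ERR=63585363461571/1099511627776
(4,3): OLD=3704255600265901/17592186044416 → NEW=255, ERR=-781751841060179/17592186044416
(4,4): OLD=-5047519651165893/281474976710656 → NEW=0, ERR=-5047519651165893/281474976710656
(5,0): OLD=152474399443495/1099511627776 → NEW=255, ERR=-127901065639385/1099511627776
(5,1): OLD=1303250334618677/8796093022208 → NEW=255, ERR=-939753386044363/8796093022208
(5,2): OLD=12555724725597405/281474976710656 → NEW=0, ERR=12555724725597405/281474976710656
(5,3): OLD=176632190904994227/1125899906842624 → NEW=255, ERR=-110472285339874893/1125899906842624
(5,4): OLD=3020864765346260929/18014398509481984 → NEW=255, ERR=-1572806854571644991/18014398509481984
Output grid:
  Row 0: #.###  (1 black, running=1)
  Row 1: ..#..  (4 black, running=5)
  Row 2: #..#.  (3 black, running=8)
  Row 3: #.#.#  (2 black, running=10)
  Row 4: .#.#.  (3 black, running=13)
  Row 5: ##.##  (1 black, running=14)

Answer: 14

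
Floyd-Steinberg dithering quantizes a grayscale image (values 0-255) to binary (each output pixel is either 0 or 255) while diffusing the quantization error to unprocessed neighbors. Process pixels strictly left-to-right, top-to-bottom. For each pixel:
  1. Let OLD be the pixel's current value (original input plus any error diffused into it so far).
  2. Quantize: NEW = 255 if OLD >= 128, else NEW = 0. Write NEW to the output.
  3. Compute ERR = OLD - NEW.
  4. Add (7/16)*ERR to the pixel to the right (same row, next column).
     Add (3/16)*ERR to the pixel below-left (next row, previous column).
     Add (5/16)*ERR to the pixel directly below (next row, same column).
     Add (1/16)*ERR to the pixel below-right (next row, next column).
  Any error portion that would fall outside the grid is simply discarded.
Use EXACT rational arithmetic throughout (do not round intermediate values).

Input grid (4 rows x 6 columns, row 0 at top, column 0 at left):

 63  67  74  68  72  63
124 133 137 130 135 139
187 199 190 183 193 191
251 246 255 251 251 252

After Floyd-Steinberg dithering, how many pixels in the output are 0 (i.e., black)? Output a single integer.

(0,0): OLD=63 → NEW=0, ERR=63
(0,1): OLD=1513/16 → NEW=0, ERR=1513/16
(0,2): OLD=29535/256 → NEW=0, ERR=29535/256
(0,3): OLD=485273/4096 → NEW=0, ERR=485273/4096
(0,4): OLD=8115503/65536 → NEW=0, ERR=8115503/65536
(0,5): OLD=122868809/1048576 → NEW=0, ERR=122868809/1048576
(1,0): OLD=41323/256 → NEW=255, ERR=-23957/256
(1,1): OLD=301421/2048 → NEW=255, ERR=-220819/2048
(1,2): OLD=10092913/65536 → NEW=255, ERR=-6618767/65536
(1,3): OLD=40178205/262144 → NEW=255, ERR=-26668515/262144
(1,4): OLD=2660282295/16777216 → NEW=255, ERR=-1617907785/16777216
(1,5): OLD=37894247377/268435456 → NEW=255, ERR=-30556793903/268435456
(2,0): OLD=4506879/32768 → NEW=255, ERR=-3848961/32768
(2,1): OLD=93460837/1048576 → NEW=0, ERR=93460837/1048576
(2,2): OLD=2879314031/16777216 → NEW=255, ERR=-1398876049/16777216
(2,3): OLD=12124751799/134217728 → NEW=0, ERR=12124751799/134217728
(2,4): OLD=750263649445/4294967296 → NEW=255, ERR=-344953011035/4294967296
(2,5): OLD=7852021074131/68719476736 → NEW=0, ERR=7852021074131/68719476736
(3,0): OLD=3875629967/16777216 → NEW=255, ERR=-402560113/16777216
(3,1): OLD=32263386083/134217728 → NEW=255, ERR=-1962134557/134217728
(3,2): OLD=263127794457/1073741824 → NEW=255, ERR=-10676370663/1073741824
(3,3): OLD=17496639268363/68719476736 → NEW=255, ERR=-26827299317/68719476736
(3,4): OLD=138978661368619/549755813888 → NEW=255, ERR=-1209071172821/549755813888
(3,5): OLD=2478078800939429/8796093022208 → NEW=255, ERR=235075080276389/8796093022208
Output grid:
  Row 0: ......  (6 black, running=6)
  Row 1: ######  (0 black, running=6)
  Row 2: #.#.#.  (3 black, running=9)
  Row 3: ######  (0 black, running=9)

Answer: 9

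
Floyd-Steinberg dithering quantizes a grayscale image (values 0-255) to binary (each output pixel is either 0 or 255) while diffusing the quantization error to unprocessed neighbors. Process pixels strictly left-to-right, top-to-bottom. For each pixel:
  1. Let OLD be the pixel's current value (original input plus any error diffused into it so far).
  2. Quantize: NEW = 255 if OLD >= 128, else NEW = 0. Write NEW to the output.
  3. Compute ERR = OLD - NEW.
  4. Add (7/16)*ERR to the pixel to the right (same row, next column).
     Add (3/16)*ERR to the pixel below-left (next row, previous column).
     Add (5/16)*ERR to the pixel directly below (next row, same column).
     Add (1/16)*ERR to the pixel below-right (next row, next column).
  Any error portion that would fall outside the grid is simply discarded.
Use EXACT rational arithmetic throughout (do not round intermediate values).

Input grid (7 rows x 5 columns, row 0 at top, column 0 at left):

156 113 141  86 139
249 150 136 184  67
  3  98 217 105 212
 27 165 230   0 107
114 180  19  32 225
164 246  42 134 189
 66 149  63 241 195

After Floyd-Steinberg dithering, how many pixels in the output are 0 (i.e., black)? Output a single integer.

(0,0): OLD=156 → NEW=255, ERR=-99
(0,1): OLD=1115/16 → NEW=0, ERR=1115/16
(0,2): OLD=43901/256 → NEW=255, ERR=-21379/256
(0,3): OLD=202603/4096 → NEW=0, ERR=202603/4096
(0,4): OLD=10527725/65536 → NEW=255, ERR=-6183955/65536
(1,0): OLD=59169/256 → NEW=255, ERR=-6111/256
(1,1): OLD=285671/2048 → NEW=255, ERR=-236569/2048
(1,2): OLD=4783859/65536 → NEW=0, ERR=4783859/65536
(1,3): OLD=54652087/262144 → NEW=255, ERR=-12194633/262144
(1,4): OLD=84943429/4194304 → NEW=0, ERR=84943429/4194304
(2,0): OLD=-855843/32768 → NEW=0, ERR=-855843/32768
(2,1): OLD=65714767/1048576 → NEW=0, ERR=65714767/1048576
(2,2): OLD=4215909037/16777216 → NEW=255, ERR=-62281043/16777216
(2,3): OLD=26091462071/268435456 → NEW=0, ERR=26091462071/268435456
(2,4): OLD=1107867894337/4294967296 → NEW=255, ERR=12651233857/4294967296
(3,0): OLD=513194253/16777216 → NEW=0, ERR=513194253/16777216
(3,1): OLD=26258178313/134217728 → NEW=255, ERR=-7967342327/134217728
(3,2): OLD=966414568627/4294967296 → NEW=255, ERR=-128802091853/4294967296
(3,3): OLD=150964009659/8589934592 → NEW=0, ERR=150964009659/8589934592
(3,4): OLD=16724155213959/137438953472 → NEW=0, ERR=16724155213959/137438953472
(4,0): OLD=241438879011/2147483648 → NEW=0, ERR=241438879011/2147483648
(4,1): OLD=14219846799523/68719476736 → NEW=255, ERR=-3303619768157/68719476736
(4,2): OLD=-12994927837203/1099511627776 → NEW=0, ERR=-12994927837203/1099511627776
(4,3): OLD=937008814363299/17592186044416 → NEW=0, ERR=937008814363299/17592186044416
(4,4): OLD=80903565089156085/281474976710656 → NEW=255, ERR=9127446027938805/281474976710656
(5,0): OLD=209039268292553/1099511627776 → NEW=255, ERR=-71336196790327/1099511627776
(5,1): OLD=1824333365241755/8796093022208 → NEW=255, ERR=-418670355421285/8796093022208
(5,2): OLD=6886269601415027/281474976710656 → NEW=0, ERR=6886269601415027/281474976710656
(5,3): OLD=187675644746027005/1125899906842624 → NEW=255, ERR=-99428831498842115/1125899906842624
(5,4): OLD=2951236982478227407/18014398509481984 → NEW=255, ERR=-1642434637439678513/18014398509481984
(6,0): OLD=5179215293574713/140737488355328 → NEW=0, ERR=5179215293574713/140737488355328
(6,1): OLD=678954844146765655/4503599627370496 → NEW=255, ERR=-469463060832710825/4503599627370496
(6,2): OLD=396783366711883053/72057594037927936 → NEW=0, ERR=396783366711883053/72057594037927936
(6,3): OLD=230868009466289930543/1152921504606846976 → NEW=255, ERR=-63126974208456048337/1152921504606846976
(6,4): OLD=2527832067478658776841/18446744073709551616 → NEW=255, ERR=-2176087671317276885239/18446744073709551616
Output grid:
  Row 0: #.#.#  (2 black, running=2)
  Row 1: ##.#.  (2 black, running=4)
  Row 2: ..#.#  (3 black, running=7)
  Row 3: .##..  (3 black, running=10)
  Row 4: .#..#  (3 black, running=13)
  Row 5: ##.##  (1 black, running=14)
  Row 6: .#.##  (2 black, running=16)

Answer: 16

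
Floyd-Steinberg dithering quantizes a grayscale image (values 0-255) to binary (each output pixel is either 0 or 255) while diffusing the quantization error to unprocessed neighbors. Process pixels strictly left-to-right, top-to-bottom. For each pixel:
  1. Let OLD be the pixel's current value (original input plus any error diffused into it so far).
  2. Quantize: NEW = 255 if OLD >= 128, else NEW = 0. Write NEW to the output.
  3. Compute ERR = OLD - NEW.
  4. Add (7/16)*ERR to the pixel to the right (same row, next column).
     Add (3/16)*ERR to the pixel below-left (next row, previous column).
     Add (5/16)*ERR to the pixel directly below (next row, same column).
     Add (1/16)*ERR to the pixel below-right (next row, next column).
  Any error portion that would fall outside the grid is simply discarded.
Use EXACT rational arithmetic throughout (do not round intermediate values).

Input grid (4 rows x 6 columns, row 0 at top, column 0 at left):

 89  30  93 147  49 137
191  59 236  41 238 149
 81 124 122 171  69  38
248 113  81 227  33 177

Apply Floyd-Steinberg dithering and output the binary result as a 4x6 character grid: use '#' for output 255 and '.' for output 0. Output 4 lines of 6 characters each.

(0,0): OLD=89 → NEW=0, ERR=89
(0,1): OLD=1103/16 → NEW=0, ERR=1103/16
(0,2): OLD=31529/256 → NEW=0, ERR=31529/256
(0,3): OLD=822815/4096 → NEW=255, ERR=-221665/4096
(0,4): OLD=1659609/65536 → NEW=0, ERR=1659609/65536
(0,5): OLD=155272175/1048576 → NEW=255, ERR=-112114705/1048576
(1,0): OLD=59325/256 → NEW=255, ERR=-5955/256
(1,1): OLD=202795/2048 → NEW=0, ERR=202795/2048
(1,2): OLD=20445319/65536 → NEW=255, ERR=3733639/65536
(1,3): OLD=16111035/262144 → NEW=0, ERR=16111035/262144
(1,4): OLD=4183764753/16777216 → NEW=255, ERR=-94425327/16777216
(1,5): OLD=30791589159/268435456 → NEW=0, ERR=30791589159/268435456
(2,0): OLD=3024393/32768 → NEW=0, ERR=3024393/32768
(2,1): OLD=214488563/1048576 → NEW=255, ERR=-52898317/1048576
(2,2): OLD=2272386713/16777216 → NEW=255, ERR=-2005803367/16777216
(2,3): OLD=18844953105/134217728 → NEW=255, ERR=-15380567535/134217728
(2,4): OLD=182343239091/4294967296 → NEW=0, ERR=182343239091/4294967296
(2,5): OLD=6326897038613/68719476736 → NEW=0, ERR=6326897038613/68719476736
(3,0): OLD=4485957497/16777216 → NEW=255, ERR=207767417/16777216
(3,1): OLD=11543396101/134217728 → NEW=0, ERR=11543396101/134217728
(3,2): OLD=60802563167/1073741824 → NEW=0, ERR=60802563167/1073741824
(3,3): OLD=14874446237469/68719476736 → NEW=255, ERR=-2649020330211/68719476736
(3,4): OLD=21717020535165/549755813888 → NEW=0, ERR=21717020535165/549755813888
(3,5): OLD=1985343424825139/8796093022208 → NEW=255, ERR=-257660295837901/8796093022208
Row 0: ...#.#
Row 1: #.#.#.
Row 2: .###..
Row 3: #..#.#

Answer: ...#.#
#.#.#.
.###..
#..#.#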